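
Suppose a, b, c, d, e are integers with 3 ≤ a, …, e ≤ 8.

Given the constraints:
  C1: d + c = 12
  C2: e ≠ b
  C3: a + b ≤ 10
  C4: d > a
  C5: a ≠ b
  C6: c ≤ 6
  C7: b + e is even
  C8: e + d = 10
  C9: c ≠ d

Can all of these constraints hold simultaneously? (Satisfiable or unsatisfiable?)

Satisfiable

Try a = 3, b = 5, c = 5, d = 7, e = 3.
Check constraint 1: d + c = 12; constraint 3: a + b = 8; constraint 8: e + d = 10. The remaining constraints are straightforward to verify.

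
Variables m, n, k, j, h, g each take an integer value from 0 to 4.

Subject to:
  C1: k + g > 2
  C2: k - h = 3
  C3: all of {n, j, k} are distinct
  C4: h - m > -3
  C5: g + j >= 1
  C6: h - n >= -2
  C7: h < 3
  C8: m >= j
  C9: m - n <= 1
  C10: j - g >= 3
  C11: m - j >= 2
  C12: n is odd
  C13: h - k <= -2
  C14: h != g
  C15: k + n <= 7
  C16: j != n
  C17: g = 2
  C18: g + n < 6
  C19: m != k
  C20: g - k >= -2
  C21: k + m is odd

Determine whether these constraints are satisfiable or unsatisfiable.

Unsatisfiable

Constraints 6, 9, 10, 11, 13, and 20 give h − n ≥ -2, n − m ≥ -1, m − j ≥ 2, j − g ≥ 3, g − k ≥ -2, k − h ≥ 2.
Adding all 6 inequalities: the left sides telescope to 0, and the right sides sum to (-2) + (-1) + 2 + 3 + (-2) + 2 = 2. So 0 ≥ 2, which is false.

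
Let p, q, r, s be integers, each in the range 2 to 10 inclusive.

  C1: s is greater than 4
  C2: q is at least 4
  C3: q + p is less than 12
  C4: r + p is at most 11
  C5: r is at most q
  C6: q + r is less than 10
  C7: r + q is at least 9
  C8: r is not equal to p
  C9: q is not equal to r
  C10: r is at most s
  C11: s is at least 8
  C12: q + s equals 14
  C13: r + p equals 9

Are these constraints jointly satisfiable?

Try p = 5, q = 5, r = 4, s = 9.
Check constraint 3: q + p = 10; constraint 4: r + p = 9; constraint 6: q + r = 9. The remaining constraints are straightforward to verify.

Satisfiable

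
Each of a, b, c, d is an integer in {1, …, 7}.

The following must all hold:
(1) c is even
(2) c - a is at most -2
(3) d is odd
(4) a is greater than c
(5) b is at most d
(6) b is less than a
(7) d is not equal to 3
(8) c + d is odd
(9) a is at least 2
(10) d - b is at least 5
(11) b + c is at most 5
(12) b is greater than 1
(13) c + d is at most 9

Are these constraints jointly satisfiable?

One satisfying assignment is a = 5, b = 2, c = 2, d = 7.
For the less obvious constraints — constraint 2: c - a = -3; constraint 10: d - b = 5 — and the others hold by inspection.

Satisfiable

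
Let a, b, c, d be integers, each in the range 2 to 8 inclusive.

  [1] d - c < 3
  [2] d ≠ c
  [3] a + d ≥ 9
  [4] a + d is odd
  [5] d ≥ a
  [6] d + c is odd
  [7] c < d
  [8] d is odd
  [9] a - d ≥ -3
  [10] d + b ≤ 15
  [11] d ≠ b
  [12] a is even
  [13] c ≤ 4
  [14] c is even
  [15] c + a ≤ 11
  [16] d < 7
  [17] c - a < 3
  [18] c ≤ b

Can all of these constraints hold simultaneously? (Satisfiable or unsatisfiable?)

Satisfiable

Try a = 4, b = 7, c = 4, d = 5.
Check constraint 1: d - c = 1; constraint 3: a + d = 9; constraint 9: a - d = -1. The remaining constraints are straightforward to verify.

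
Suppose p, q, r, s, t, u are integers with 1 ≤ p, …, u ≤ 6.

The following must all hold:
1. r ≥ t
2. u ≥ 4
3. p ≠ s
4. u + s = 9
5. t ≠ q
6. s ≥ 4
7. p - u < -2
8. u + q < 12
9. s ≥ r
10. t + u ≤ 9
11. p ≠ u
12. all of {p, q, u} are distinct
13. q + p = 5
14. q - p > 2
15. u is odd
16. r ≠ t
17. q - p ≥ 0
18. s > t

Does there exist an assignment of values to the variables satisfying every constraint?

Satisfiable

One satisfying assignment is p = 1, q = 4, r = 2, s = 4, t = 1, u = 5.
For the less obvious constraints — constraint 4: u + s = 9; constraint 7: p - u = -4 — and the others hold by inspection.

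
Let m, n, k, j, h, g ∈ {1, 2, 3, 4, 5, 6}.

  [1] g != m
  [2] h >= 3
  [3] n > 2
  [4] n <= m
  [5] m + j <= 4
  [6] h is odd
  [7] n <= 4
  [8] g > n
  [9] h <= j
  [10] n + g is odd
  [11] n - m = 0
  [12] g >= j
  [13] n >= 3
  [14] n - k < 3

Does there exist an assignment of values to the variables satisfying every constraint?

Unsatisfiable

From constraints 4 and 13: m ≥ n ≥ 3. From constraints 2 and 9: j ≥ h ≥ 3. Hence m + j ≥ 6. But constraint 5 requires m + j ≤ 4, and 4 < 6. Contradiction.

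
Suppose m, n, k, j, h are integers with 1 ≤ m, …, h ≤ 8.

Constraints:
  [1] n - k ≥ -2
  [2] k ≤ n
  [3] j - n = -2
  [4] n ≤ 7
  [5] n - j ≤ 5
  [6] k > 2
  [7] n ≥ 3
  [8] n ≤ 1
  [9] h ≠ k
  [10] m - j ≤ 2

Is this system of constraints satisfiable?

From constraint 6: k ≥ 3. From constraints 2 and 8: k ≤ n and n ≤ 1, so k ≤ 1. But 1 < 3, so no value of k works.

Unsatisfiable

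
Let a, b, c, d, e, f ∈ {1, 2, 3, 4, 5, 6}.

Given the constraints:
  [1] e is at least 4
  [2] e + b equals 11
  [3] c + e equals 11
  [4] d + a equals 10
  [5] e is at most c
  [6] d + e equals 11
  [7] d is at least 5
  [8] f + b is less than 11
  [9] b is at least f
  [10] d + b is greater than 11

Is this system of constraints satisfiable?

One satisfying assignment is a = 4, b = 6, c = 6, d = 6, e = 5, f = 3.
For the less obvious constraints — constraint 2: e + b = 11; constraint 3: c + e = 11; constraint 4: d + a = 10 — and the others hold by inspection.

Satisfiable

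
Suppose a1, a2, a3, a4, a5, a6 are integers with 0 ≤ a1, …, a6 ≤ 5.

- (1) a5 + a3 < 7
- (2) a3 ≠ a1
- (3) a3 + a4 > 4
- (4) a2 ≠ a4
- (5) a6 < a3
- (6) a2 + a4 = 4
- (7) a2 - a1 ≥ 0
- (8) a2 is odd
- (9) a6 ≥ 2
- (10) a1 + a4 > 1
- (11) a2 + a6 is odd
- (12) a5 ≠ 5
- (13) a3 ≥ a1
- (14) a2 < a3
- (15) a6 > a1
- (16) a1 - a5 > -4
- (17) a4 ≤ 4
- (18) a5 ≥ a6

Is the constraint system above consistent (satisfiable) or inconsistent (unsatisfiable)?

Satisfiable

One satisfying assignment is a1 = 1, a2 = 1, a3 = 3, a4 = 3, a5 = 2, a6 = 2.
For the less obvious constraints — constraint 1: a5 + a3 = 5; constraint 3: a3 + a4 = 6 — and the others hold by inspection.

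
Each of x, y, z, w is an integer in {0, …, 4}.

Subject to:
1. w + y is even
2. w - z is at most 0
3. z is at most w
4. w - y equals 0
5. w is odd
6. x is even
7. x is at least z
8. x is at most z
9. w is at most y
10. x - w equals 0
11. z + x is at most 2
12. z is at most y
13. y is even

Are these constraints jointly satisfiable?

Constraint 5 makes w odd and constraint 13 makes y even, so w + y must be odd. Constraint 1 says w + y is even — contradiction.

Unsatisfiable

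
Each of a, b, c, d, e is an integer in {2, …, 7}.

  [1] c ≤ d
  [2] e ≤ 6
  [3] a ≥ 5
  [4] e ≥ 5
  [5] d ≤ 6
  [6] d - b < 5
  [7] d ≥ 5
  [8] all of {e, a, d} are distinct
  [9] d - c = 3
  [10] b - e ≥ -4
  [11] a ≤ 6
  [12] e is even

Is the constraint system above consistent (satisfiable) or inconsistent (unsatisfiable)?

Unsatisfiable

Constraints 2, 3, 4, 5, 7, and 11 confine each of e, a, d to the 2 values {5, 6}.
Constraint 8 requires all 3 of them to be distinct, but only 2 values are available — impossible by the pigeonhole principle.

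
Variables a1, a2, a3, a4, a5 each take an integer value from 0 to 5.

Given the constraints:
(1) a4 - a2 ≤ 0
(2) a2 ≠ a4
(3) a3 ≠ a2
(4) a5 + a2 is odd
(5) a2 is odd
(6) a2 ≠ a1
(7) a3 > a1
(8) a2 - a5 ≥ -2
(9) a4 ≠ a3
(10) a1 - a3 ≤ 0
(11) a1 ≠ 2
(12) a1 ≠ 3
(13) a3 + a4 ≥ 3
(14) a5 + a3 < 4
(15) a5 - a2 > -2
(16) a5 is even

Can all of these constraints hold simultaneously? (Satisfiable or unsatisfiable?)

Try a1 = 0, a2 = 3, a3 = 1, a4 = 2, a5 = 2.
Check constraint 1: a4 - a2 = -1; constraint 8: a2 - a5 = 1; constraint 10: a1 - a3 = -1. The remaining constraints are straightforward to verify.

Satisfiable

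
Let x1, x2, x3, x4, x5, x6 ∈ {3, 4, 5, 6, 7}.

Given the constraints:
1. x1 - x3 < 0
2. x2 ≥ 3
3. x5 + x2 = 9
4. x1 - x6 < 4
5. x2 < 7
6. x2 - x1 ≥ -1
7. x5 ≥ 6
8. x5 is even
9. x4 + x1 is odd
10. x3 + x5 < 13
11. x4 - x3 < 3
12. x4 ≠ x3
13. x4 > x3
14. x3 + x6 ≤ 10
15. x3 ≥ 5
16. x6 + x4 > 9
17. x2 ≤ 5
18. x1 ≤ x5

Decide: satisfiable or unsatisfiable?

The assignment x1 = 4, x2 = 3, x3 = 5, x4 = 7, x5 = 6, x6 = 3 works:
  constraint 1 holds since x1 - x3 = -1.
  constraint 3 holds since x5 + x2 = 9.
The rest check out directly.

Satisfiable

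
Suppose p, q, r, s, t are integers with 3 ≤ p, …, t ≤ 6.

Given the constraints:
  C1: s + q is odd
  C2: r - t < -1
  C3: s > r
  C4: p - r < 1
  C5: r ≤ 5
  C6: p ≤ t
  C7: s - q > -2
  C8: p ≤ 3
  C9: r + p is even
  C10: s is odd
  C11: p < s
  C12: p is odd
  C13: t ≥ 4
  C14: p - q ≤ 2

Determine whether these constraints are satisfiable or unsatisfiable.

One satisfying assignment is p = 3, q = 4, r = 3, s = 5, t = 6.
For the less obvious constraints — constraint 2: r - t = -3; constraint 4: p - r = 0; constraint 7: s - q = 1 — and the others hold by inspection.

Satisfiable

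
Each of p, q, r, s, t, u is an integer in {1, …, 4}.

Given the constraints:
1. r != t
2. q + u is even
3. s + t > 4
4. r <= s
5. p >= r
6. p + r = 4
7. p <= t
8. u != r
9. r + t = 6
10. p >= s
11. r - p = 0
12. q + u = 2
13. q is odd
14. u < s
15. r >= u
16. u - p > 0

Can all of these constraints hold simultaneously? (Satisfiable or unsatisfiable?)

Unsatisfiable

Constraints 10, 14, and 16 give s ≤ p, p < u, u < s. Chaining: s ≤ p < u < s, which forces s < s — impossible.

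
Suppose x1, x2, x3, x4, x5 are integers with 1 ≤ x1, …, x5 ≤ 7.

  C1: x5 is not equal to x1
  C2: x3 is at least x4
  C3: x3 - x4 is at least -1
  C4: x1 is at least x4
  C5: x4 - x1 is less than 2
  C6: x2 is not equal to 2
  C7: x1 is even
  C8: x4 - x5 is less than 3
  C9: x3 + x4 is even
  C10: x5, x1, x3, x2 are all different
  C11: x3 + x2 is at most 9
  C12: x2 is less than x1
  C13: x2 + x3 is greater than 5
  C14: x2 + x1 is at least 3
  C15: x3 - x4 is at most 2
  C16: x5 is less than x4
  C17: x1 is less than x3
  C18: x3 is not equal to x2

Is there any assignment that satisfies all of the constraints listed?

Satisfiable

Setting (x1, x2, x3, x4, x5) = (4, 1, 5, 3, 2) satisfies everything: constraint 3: x3 - x4 = 2; constraint 5: x4 - x1 = -1, and the others follow.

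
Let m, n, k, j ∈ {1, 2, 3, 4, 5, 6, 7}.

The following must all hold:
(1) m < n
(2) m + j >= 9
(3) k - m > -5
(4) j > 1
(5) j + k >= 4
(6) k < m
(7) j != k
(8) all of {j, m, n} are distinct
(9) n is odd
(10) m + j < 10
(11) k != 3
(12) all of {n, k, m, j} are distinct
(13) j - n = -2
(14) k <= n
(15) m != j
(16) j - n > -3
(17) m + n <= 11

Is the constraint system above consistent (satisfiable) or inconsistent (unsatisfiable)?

Satisfiable

Take m = 4, n = 7, k = 2, j = 5. Then constraint 2: m + j = 9; constraint 3: k - m = -2, and every other listed constraint is also met.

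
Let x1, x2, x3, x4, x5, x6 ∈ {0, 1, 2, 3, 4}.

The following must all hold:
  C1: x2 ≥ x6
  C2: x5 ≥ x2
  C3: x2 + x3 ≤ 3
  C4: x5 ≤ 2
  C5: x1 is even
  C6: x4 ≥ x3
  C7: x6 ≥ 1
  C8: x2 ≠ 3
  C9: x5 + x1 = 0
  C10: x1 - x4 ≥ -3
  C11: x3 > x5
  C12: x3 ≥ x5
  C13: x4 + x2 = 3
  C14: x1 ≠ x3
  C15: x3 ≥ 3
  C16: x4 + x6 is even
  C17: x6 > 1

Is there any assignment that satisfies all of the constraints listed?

Unsatisfiable

From constraints 6 and 15: x4 ≥ x3 ≥ 3. From constraints 1 and 7: x2 ≥ x6 ≥ 1. Hence x4 + x2 ≥ 4. But constraint 13 requires x4 + x2 = 3, and 3 < 4. Contradiction.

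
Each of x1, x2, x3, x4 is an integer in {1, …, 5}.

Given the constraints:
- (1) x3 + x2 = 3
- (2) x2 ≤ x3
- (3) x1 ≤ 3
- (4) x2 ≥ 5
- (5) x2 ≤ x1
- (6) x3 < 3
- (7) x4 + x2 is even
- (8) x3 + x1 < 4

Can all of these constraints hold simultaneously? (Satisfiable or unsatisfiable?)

From constraint 4: x2 ≥ 5. From constraints 3 and 5: x2 ≤ x1 and x1 ≤ 3, so x2 ≤ 3. But 3 < 5, so no value of x2 works.

Unsatisfiable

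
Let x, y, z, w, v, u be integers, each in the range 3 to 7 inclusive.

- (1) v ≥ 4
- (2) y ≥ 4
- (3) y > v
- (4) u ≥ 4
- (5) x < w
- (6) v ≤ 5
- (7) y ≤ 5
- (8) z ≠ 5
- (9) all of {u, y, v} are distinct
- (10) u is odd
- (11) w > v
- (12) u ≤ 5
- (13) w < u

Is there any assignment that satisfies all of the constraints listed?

Unsatisfiable

Constraints 1, 2, 4, 6, 7, and 12 confine each of u, y, v to the 2 values {4, 5}.
Constraint 9 requires all 3 of them to be distinct, but only 2 values are available — impossible by the pigeonhole principle.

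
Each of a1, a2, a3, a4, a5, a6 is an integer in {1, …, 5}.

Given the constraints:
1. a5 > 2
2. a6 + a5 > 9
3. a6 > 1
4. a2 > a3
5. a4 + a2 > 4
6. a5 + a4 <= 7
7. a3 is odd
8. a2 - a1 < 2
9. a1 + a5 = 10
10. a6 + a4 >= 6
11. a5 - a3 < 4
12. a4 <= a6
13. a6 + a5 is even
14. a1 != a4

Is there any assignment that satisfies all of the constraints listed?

The assignment a1 = 5, a2 = 4, a3 = 3, a4 = 1, a5 = 5, a6 = 5 works:
  constraint 2 holds since a6 + a5 = 10.
  constraint 5 holds since a4 + a2 = 5.
The rest check out directly.

Satisfiable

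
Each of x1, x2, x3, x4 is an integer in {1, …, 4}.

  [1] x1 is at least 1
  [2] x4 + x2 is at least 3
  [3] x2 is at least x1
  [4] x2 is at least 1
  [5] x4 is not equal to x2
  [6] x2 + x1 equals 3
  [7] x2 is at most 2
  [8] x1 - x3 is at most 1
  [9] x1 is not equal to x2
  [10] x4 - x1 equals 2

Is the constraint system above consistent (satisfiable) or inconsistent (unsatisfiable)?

One satisfying assignment is x1 = 1, x2 = 2, x3 = 3, x4 = 3.
For the less obvious constraints — constraint 2: x4 + x2 = 5; constraint 6: x2 + x1 = 3 — and the others hold by inspection.

Satisfiable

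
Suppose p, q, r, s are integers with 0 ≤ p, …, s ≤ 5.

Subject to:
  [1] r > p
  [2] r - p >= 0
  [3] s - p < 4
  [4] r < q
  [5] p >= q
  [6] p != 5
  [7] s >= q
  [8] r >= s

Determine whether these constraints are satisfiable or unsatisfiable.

Constraints 4, 7, and 8 give q ≤ s, s ≤ r, r < q. Chaining: q ≤ s ≤ r < q, which forces q < q — impossible.

Unsatisfiable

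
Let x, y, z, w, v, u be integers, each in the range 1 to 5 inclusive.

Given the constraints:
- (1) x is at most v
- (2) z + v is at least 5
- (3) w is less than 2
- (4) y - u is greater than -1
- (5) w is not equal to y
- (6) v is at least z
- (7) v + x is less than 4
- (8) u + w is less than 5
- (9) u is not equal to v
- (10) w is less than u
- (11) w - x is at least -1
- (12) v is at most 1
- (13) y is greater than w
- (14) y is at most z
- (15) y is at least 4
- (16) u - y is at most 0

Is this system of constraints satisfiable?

Unsatisfiable

From constraints 14 and 15: z ≥ y and y ≥ 4, so z ≥ 4. From constraints 6 and 12: z ≤ v and v ≤ 1, so z ≤ 1. But 1 < 4, so no value of z works.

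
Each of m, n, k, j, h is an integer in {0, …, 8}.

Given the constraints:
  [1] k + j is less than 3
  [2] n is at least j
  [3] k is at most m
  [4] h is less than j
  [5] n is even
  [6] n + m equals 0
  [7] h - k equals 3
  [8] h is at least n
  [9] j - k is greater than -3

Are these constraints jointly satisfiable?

Constraints 2, 4, and 8 give n ≤ h, h < j, j ≤ n. Chaining: n ≤ h < j ≤ n, which forces n < n — impossible.

Unsatisfiable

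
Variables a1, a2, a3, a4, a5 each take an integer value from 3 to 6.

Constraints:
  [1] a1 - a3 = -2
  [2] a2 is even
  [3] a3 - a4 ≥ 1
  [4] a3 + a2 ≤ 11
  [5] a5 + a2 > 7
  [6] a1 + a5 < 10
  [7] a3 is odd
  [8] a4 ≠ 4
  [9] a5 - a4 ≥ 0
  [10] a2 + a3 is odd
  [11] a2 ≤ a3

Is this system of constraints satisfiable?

Satisfiable

One satisfying assignment is a1 = 3, a2 = 4, a3 = 5, a4 = 3, a5 = 5.
For the less obvious constraints — constraint 1: a1 - a3 = -2; constraint 3: a3 - a4 = 2 — and the others hold by inspection.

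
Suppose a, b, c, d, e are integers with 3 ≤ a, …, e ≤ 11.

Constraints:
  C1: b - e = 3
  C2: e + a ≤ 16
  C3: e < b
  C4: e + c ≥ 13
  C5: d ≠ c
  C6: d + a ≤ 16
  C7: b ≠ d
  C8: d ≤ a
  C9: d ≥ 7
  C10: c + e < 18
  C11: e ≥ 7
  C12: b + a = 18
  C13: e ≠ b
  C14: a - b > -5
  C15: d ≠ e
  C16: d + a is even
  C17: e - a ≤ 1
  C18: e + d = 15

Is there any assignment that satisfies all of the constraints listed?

Setting (a, b, c, d, e) = (8, 10, 9, 8, 7) satisfies everything: constraint 1: b - e = 3; constraint 2: e + a = 15; constraint 4: e + c = 16, and the others follow.

Satisfiable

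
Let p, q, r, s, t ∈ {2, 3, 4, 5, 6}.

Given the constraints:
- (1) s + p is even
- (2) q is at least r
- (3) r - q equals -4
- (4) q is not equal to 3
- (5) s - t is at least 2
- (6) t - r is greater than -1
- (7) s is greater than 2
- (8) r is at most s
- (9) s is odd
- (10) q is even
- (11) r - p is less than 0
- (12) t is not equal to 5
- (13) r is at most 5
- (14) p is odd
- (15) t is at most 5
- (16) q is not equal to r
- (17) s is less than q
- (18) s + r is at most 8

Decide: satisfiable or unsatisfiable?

Setting (p, q, r, s, t) = (5, 6, 2, 5, 2) satisfies everything: constraint 3: r - q = -4; constraint 5: s - t = 3; constraint 6: t - r = 0, and the others follow.

Satisfiable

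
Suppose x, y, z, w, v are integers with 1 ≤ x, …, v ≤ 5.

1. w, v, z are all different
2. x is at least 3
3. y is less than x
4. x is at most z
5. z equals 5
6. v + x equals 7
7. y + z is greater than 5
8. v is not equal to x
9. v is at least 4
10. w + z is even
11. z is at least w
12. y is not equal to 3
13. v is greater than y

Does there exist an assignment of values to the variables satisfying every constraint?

Satisfiable

One satisfying assignment is x = 3, y = 2, z = 5, w = 3, v = 4.
For the less obvious constraints — constraint 1: values 3, 4, 5 are distinct; constraint 6: v + x = 7; constraint 7: y + z = 7 — and the others hold by inspection.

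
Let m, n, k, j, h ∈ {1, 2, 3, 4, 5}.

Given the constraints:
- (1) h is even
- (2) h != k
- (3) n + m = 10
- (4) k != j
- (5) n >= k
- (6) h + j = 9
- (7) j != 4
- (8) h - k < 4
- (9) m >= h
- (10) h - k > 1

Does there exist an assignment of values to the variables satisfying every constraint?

Take m = 5, n = 5, k = 1, j = 5, h = 4. Then constraint 3: n + m = 10; constraint 6: h + j = 9; constraint 8: h - k = 3, and every other listed constraint is also met.

Satisfiable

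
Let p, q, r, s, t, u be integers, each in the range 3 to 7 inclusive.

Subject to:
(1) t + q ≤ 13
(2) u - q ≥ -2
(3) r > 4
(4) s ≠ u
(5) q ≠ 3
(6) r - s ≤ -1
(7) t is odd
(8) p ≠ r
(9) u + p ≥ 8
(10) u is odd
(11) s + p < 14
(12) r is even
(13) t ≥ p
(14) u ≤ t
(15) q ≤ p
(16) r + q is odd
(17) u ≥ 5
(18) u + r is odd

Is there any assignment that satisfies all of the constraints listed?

One satisfying assignment is p = 5, q = 5, r = 6, s = 7, t = 7, u = 5.
For the less obvious constraints — constraint 1: t + q = 12; constraint 2: u - q = 0 — and the others hold by inspection.

Satisfiable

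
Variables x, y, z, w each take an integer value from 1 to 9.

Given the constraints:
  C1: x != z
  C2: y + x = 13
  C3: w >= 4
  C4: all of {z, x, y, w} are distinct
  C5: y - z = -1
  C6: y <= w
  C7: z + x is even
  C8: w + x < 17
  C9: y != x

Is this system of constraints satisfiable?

Satisfiable

Try x = 8, y = 5, z = 6, w = 7.
Check constraint 2: y + x = 13; constraint 5: y - z = -1. The remaining constraints are straightforward to verify.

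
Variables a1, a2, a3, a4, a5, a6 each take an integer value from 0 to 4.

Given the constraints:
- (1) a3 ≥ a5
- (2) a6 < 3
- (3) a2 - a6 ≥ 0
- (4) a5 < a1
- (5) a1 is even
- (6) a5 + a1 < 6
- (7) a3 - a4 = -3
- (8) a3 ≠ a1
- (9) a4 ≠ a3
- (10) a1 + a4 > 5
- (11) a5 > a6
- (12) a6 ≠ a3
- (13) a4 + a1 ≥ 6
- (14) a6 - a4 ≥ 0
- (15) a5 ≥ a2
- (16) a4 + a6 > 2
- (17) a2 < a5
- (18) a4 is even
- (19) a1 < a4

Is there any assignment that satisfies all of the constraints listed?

Unsatisfiable

Constraints 3, 4, 14, 17, and 19 give a4 ≤ a6, a6 ≤ a2, a2 < a5, a5 < a1, a1 < a4. Chaining: a4 ≤ a6 ≤ a2 < a5 < a1 < a4, which forces a4 < a4 — impossible.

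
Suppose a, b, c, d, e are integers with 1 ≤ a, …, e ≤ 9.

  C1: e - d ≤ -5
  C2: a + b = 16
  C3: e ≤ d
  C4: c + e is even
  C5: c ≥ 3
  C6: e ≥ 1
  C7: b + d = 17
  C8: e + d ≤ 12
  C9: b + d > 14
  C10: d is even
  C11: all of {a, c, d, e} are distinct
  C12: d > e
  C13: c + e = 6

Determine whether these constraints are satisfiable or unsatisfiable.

Satisfiable

Setting (a, b, c, d, e) = (7, 9, 4, 8, 2) satisfies everything: constraint 1: e - d = -6; constraint 2: a + b = 16; constraint 7: b + d = 17, and the others follow.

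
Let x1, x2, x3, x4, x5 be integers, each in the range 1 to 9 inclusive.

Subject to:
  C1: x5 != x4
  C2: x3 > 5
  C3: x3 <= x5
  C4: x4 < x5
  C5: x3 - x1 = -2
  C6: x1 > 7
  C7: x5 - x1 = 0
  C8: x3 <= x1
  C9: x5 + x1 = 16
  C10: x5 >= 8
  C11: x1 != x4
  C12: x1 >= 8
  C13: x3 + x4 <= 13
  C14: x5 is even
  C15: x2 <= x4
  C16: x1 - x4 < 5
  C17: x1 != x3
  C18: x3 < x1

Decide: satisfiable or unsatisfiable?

The assignment x1 = 8, x2 = 5, x3 = 6, x4 = 5, x5 = 8 works:
  constraint 5 holds since x3 - x1 = -2.
  constraint 7 holds since x5 - x1 = 0.
The rest check out directly.

Satisfiable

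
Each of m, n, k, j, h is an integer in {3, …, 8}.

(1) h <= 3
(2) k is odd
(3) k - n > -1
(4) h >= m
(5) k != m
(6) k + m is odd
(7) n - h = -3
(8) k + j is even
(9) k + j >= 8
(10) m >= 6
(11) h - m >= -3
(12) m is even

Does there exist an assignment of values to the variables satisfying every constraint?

From constraint 10: m ≥ 6. From constraints 1 and 4: m ≤ h and h ≤ 3, so m ≤ 3. But 3 < 6, so no value of m works.

Unsatisfiable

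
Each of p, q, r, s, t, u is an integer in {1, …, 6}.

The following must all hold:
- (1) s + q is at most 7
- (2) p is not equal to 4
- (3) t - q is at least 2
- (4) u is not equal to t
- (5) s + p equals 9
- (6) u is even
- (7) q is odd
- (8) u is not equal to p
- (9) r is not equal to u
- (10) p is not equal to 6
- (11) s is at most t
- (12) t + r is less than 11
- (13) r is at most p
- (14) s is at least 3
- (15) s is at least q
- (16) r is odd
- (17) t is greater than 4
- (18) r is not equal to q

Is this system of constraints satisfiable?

Satisfiable

Setting (p, q, r, s, t, u) = (5, 1, 5, 4, 5, 6) satisfies everything: constraint 1: s + q = 5; constraint 3: t - q = 4, and the others follow.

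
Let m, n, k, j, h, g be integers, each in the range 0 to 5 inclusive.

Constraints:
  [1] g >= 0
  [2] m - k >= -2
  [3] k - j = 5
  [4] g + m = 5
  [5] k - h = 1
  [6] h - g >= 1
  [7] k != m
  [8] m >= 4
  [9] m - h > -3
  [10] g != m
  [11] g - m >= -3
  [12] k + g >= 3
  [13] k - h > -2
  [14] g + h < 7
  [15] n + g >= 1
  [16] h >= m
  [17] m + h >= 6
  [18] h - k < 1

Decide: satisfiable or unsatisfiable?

One satisfying assignment is m = 4, n = 0, k = 5, j = 0, h = 4, g = 1.
For the less obvious constraints — constraint 2: m - k = -1; constraint 3: k - j = 5; constraint 4: g + m = 5 — and the others hold by inspection.

Satisfiable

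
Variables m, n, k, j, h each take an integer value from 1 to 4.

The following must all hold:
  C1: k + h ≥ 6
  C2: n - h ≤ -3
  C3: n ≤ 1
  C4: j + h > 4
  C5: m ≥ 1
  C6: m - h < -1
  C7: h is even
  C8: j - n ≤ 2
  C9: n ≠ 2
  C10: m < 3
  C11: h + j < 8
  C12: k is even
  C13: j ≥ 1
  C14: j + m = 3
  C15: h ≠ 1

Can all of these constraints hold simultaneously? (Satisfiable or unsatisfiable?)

Take m = 2, n = 1, k = 4, j = 1, h = 4. Then constraint 1: k + h = 8; constraint 2: n - h = -3; constraint 4: j + h = 5, and every other listed constraint is also met.

Satisfiable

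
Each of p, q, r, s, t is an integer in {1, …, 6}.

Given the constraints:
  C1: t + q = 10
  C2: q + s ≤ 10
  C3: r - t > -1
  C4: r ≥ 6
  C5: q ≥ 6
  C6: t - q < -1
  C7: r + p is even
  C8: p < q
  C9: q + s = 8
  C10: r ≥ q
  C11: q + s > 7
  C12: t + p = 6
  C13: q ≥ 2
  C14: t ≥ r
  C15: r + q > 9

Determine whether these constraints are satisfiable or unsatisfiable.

Unsatisfiable

From constraints 4 and 14: t ≥ r ≥ 6. From constraint 5: q ≥ 6. Hence t + q ≥ 12. But constraint 1 requires t + q = 10, and 10 < 12. Contradiction.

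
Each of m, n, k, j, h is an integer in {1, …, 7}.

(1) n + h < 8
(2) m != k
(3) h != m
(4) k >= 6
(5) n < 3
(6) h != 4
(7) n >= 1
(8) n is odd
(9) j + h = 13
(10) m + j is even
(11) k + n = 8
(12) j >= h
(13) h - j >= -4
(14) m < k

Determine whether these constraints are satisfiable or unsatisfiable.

Satisfiable

One satisfying assignment is m = 1, n = 1, k = 7, j = 7, h = 6.
For the less obvious constraints — constraint 1: n + h = 7; constraint 9: j + h = 13; constraint 11: k + n = 8 — and the others hold by inspection.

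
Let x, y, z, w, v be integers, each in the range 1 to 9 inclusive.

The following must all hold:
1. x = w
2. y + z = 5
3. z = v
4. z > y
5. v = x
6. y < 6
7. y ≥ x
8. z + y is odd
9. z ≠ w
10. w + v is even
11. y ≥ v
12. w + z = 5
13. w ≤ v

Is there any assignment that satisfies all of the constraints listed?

Unsatisfiable

From constraints 1, 3, and 5, z = v = x = w, so z = w. But constraint 9 says z ≠ w. Contradiction.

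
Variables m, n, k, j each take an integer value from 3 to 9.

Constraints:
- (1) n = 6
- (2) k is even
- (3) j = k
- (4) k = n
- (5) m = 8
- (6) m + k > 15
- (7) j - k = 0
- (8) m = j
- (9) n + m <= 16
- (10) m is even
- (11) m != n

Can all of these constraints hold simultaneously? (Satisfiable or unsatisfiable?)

Unsatisfiable

Constraint 5 fixes m = 8 and constraint 1 fixes n = 6. Constraints 3, 4, and 8 give m = j = k = n, so m = n. But 8 ≠ 6 — contradiction.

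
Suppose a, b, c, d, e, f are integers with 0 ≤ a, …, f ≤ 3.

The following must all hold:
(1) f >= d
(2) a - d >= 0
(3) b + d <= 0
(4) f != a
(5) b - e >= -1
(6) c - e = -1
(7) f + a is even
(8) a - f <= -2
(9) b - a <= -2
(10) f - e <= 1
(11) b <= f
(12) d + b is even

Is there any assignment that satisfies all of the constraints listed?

Unsatisfiable

Constraints 5, 8, 9, and 10 give e − f ≥ -1, f − a ≥ 2, a − b ≥ 2, b − e ≥ -1.
Adding all 4 inequalities: the left sides telescope to 0, and the right sides sum to (-1) + 2 + 2 + (-1) = 2. So 0 ≥ 2, which is false.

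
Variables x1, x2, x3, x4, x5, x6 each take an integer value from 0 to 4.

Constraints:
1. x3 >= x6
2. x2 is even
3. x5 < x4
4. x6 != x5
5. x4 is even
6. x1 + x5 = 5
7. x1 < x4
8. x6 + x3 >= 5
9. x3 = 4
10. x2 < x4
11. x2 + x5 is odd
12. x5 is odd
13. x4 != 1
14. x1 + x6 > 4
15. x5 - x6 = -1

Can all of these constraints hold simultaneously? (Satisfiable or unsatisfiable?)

Try x1 = 2, x2 = 0, x3 = 4, x4 = 4, x5 = 3, x6 = 4.
Check constraint 6: x1 + x5 = 5; constraint 8: x6 + x3 = 8. The remaining constraints are straightforward to verify.

Satisfiable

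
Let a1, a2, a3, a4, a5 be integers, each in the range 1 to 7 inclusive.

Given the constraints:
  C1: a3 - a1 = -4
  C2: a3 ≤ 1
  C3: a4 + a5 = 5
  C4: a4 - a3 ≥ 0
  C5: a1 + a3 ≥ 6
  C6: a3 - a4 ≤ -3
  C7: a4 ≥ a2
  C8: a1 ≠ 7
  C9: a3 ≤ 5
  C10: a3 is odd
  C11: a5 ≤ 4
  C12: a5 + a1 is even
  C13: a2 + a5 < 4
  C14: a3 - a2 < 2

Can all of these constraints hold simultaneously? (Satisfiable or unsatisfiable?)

Setting (a1, a2, a3, a4, a5) = (5, 1, 1, 4, 1) satisfies everything: constraint 1: a3 - a1 = -4; constraint 3: a4 + a5 = 5, and the others follow.

Satisfiable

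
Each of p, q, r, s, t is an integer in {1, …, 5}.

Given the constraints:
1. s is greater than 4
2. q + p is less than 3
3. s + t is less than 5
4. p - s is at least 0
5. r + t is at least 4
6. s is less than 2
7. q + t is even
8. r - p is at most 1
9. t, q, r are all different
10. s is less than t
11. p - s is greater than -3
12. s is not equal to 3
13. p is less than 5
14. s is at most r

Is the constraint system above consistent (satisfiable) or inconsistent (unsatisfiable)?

Unsatisfiable

From constraint 1: s ≥ 5. From constraint 6: s ≤ 1. But 1 < 5, so no value of s works.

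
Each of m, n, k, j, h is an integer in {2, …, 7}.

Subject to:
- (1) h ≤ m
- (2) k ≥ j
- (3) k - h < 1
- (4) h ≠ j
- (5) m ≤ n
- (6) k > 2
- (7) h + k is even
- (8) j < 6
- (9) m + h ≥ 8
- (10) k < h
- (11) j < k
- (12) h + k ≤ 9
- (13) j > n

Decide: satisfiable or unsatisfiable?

Constraints 1, 5, 10, 11, and 13 give j < k, k < h, h ≤ m, m ≤ n, n < j. Chaining: j < k < h ≤ m ≤ n < j, which forces j < j — impossible.

Unsatisfiable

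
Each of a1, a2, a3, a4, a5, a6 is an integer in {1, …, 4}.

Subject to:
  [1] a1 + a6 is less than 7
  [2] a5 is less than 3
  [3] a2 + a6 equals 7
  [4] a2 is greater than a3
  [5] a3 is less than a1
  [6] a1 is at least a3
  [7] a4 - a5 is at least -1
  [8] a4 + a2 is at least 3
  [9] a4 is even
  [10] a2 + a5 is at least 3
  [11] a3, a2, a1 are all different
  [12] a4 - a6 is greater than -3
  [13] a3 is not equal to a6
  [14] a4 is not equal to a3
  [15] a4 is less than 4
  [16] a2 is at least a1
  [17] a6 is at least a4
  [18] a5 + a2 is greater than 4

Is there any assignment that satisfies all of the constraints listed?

Satisfiable

One satisfying assignment is a1 = 2, a2 = 4, a3 = 1, a4 = 2, a5 = 1, a6 = 3.
For the less obvious constraints — constraint 1: a1 + a6 = 5; constraint 3: a2 + a6 = 7 — and the others hold by inspection.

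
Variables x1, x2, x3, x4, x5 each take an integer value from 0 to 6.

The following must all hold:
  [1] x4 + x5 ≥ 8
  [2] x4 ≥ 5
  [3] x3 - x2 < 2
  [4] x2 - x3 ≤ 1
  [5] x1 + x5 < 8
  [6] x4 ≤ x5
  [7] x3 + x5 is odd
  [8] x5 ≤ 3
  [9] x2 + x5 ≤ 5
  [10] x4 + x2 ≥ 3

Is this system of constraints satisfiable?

From constraints 2 and 6: x5 ≥ x4 and x4 ≥ 5, so x5 ≥ 5. From constraint 8: x5 ≤ 3. But 3 < 5, so no value of x5 works.

Unsatisfiable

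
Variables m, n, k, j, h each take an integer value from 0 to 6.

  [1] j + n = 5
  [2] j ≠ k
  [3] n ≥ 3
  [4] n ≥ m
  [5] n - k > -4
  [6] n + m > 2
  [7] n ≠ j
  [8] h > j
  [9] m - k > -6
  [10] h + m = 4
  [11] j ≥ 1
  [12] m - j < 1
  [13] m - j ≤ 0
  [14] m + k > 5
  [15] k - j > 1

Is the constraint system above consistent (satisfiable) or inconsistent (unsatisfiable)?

One satisfying assignment is m = 1, n = 3, k = 6, j = 2, h = 3.
For the less obvious constraints — constraint 1: j + n = 5; constraint 5: n - k = -3 — and the others hold by inspection.

Satisfiable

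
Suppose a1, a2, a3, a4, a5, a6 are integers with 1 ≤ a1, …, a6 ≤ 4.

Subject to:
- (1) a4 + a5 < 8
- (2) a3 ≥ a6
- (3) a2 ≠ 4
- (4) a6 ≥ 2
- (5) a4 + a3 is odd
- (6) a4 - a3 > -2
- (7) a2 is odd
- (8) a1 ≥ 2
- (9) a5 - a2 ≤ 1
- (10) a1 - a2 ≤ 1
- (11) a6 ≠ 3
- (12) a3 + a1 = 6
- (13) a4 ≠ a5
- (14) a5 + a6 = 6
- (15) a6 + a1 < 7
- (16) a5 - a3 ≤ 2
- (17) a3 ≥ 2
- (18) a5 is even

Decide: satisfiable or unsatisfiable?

Setting (a1, a2, a3, a4, a5, a6) = (3, 3, 3, 2, 4, 2) satisfies everything: constraint 1: a4 + a5 = 6; constraint 6: a4 - a3 = -1, and the others follow.

Satisfiable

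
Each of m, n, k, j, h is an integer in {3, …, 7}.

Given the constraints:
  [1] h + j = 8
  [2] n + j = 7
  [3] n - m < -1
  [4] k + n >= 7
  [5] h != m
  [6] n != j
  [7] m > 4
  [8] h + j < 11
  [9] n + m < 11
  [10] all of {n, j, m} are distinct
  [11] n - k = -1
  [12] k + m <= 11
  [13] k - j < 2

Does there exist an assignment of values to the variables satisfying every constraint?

Satisfiable

Take m = 7, n = 3, k = 4, j = 4, h = 4. Then constraint 1: h + j = 8; constraint 2: n + j = 7, and every other listed constraint is also met.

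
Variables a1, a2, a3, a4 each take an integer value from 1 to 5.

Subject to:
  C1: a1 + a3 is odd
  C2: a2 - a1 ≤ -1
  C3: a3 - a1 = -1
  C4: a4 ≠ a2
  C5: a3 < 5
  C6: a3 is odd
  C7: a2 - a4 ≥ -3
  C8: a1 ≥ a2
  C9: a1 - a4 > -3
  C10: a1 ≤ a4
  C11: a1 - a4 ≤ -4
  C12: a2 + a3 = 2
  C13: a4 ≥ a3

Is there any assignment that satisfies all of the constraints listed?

Constraints 2, 7, and 11 give a1 − a2 ≥ 1, a2 − a4 ≥ -3, a4 − a1 ≥ 4.
Adding all 3 inequalities: the left sides telescope to 0, and the right sides sum to 1 + (-3) + 4 = 2. So 0 ≥ 2, which is false.

Unsatisfiable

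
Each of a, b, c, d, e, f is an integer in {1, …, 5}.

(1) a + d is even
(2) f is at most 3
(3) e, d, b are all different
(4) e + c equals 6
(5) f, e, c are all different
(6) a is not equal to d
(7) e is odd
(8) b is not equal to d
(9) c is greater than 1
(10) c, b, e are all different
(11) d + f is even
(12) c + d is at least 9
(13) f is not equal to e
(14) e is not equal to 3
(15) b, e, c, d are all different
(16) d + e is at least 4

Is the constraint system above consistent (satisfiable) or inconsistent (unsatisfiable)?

Satisfiable

Try a = 2, b = 2, c = 5, d = 4, e = 1, f = 2.
Check constraint 4: e + c = 6; constraint 12: c + d = 9. The remaining constraints are straightforward to verify.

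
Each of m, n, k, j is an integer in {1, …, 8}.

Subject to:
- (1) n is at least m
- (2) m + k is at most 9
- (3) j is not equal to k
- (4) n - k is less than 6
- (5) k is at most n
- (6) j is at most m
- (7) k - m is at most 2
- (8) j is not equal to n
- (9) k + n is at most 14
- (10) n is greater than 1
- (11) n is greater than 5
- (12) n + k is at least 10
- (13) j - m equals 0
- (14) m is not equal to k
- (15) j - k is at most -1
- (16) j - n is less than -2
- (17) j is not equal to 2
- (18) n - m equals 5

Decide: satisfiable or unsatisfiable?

One satisfying assignment is m = 3, n = 8, k = 4, j = 3.
For the less obvious constraints — constraint 2: m + k = 7; constraint 4: n - k = 4; constraint 7: k - m = 1 — and the others hold by inspection.

Satisfiable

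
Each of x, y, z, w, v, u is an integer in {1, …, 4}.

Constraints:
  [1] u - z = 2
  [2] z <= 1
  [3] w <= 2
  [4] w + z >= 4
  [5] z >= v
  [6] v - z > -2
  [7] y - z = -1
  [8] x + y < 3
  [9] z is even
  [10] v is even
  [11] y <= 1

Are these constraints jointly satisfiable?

From constraint 3: w ≤ 2. From constraint 2: z ≤ 1. Hence w + z ≤ 3. But constraint 4 requires w + z ≥ 4, and 4 > 3. Contradiction.

Unsatisfiable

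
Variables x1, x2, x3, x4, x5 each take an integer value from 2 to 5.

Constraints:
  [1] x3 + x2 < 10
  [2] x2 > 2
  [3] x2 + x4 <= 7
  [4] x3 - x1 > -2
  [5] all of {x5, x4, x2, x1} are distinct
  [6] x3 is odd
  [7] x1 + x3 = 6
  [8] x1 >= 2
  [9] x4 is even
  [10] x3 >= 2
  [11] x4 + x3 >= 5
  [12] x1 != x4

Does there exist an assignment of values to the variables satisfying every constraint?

Satisfiable

Take x1 = 3, x2 = 5, x3 = 3, x4 = 2, x5 = 4. Then constraint 1: x3 + x2 = 8; constraint 3: x2 + x4 = 7, and every other listed constraint is also met.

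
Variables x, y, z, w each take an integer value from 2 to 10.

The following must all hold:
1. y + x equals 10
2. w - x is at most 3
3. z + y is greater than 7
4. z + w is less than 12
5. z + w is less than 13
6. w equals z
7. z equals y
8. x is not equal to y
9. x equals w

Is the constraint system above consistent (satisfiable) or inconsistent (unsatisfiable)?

Unsatisfiable

From constraints 6, 7, and 9, x = w = z = y, so x = y. But constraint 8 says x ≠ y. Contradiction.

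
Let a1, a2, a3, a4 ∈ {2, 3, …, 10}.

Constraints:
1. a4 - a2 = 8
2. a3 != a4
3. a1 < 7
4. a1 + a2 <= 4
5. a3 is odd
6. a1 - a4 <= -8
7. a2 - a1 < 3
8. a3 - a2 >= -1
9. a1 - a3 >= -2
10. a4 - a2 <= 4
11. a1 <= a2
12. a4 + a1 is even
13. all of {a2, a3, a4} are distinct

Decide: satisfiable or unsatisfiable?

Constraints 6, 8, 9, and 10 give a1 − a3 ≥ -2, a3 − a2 ≥ -1, a2 − a4 ≥ -4, a4 − a1 ≥ 8.
Adding all 4 inequalities: the left sides telescope to 0, and the right sides sum to (-2) + (-1) + (-4) + 8 = 1. So 0 ≥ 1, which is false.

Unsatisfiable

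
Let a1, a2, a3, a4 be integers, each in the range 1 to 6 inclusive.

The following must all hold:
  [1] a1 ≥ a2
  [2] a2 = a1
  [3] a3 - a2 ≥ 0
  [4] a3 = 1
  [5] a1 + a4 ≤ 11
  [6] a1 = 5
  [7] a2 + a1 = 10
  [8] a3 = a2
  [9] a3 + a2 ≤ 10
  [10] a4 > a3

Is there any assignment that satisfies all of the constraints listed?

Unsatisfiable

Constraint 4 fixes a3 = 1 and constraint 6 fixes a1 = 5. Constraints 2 and 8 give a3 = a2 = a1, so a3 = a1. But 1 ≠ 5 — contradiction.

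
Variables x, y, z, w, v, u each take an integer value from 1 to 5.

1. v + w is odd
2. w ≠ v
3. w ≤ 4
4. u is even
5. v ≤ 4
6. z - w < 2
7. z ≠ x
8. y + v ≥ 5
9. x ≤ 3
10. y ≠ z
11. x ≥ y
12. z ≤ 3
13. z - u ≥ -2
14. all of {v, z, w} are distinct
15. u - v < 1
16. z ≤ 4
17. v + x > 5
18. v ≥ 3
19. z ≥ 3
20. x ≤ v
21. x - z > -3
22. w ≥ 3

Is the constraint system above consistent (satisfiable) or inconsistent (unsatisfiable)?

Unsatisfiable

Constraints 3, 5, 16, 18, 19, and 22 confine each of v, z, w to the 2 values {3, 4}.
Constraint 14 requires all 3 of them to be distinct, but only 2 values are available — impossible by the pigeonhole principle.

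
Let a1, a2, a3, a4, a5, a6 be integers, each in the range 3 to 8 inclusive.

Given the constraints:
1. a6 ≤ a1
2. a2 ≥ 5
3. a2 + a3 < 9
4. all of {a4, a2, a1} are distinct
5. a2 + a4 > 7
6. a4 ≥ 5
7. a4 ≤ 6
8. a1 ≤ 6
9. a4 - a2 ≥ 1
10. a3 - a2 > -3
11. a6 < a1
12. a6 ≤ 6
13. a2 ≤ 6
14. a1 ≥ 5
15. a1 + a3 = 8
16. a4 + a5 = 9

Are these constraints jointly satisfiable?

Constraints 2, 6, 7, 8, 13, and 14 confine each of a4, a2, a1 to the 2 values {5, 6}.
Constraint 4 requires all 3 of them to be distinct, but only 2 values are available — impossible by the pigeonhole principle.

Unsatisfiable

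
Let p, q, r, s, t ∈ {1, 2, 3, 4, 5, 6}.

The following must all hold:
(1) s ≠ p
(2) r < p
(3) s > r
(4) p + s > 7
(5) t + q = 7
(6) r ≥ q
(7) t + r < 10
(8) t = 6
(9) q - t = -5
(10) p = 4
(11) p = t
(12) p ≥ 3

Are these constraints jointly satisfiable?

Constraint 10 fixes p = 4 and constraint 8 fixes t = 6, but constraint 11 requires p = t. Since 4 ≠ 6, contradiction.

Unsatisfiable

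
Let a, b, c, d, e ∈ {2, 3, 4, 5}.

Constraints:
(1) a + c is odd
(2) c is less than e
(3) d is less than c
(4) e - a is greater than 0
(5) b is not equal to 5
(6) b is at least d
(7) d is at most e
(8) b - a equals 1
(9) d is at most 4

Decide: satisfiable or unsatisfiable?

Satisfiable

Setting (a, b, c, d, e) = (3, 4, 4, 2, 5) satisfies everything: constraint 1: a + c = 7 is odd; constraint 4: e - a = 2; constraint 8: b - a = 1, and the others follow.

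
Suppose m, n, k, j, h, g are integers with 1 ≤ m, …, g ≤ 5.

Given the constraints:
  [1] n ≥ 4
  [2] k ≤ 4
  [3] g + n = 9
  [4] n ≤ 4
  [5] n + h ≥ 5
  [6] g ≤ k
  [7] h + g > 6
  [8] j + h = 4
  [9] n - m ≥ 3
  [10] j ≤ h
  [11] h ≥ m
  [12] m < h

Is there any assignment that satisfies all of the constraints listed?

Unsatisfiable

From constraints 2 and 6: g ≤ k ≤ 4. From constraint 4: n ≤ 4. Hence g + n ≤ 8. But constraint 3 requires g + n = 9, and 9 > 8. Contradiction.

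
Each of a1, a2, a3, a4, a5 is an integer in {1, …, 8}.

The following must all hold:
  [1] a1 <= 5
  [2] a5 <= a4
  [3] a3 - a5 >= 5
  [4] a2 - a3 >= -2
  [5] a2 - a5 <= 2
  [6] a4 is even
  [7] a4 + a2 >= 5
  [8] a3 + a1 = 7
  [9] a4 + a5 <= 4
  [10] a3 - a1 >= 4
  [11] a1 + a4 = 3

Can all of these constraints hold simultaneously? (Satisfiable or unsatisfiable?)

Unsatisfiable

Constraints 3, 4, and 5 give a2 − a3 ≥ -2, a3 − a5 ≥ 5, a5 − a2 ≥ -2.
Adding all 3 inequalities: the left sides telescope to 0, and the right sides sum to (-2) + 5 + (-2) = 1. So 0 ≥ 1, which is false.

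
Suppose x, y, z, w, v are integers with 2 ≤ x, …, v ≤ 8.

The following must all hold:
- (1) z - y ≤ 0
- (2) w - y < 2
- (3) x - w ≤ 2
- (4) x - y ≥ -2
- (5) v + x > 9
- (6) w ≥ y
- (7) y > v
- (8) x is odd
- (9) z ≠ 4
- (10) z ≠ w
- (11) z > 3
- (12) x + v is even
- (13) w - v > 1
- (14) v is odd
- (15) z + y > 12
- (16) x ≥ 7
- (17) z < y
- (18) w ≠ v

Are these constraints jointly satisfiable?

Take x = 7, y = 7, z = 6, w = 7, v = 5. Then constraint 1: z - y = -1; constraint 2: w - y = 0, and every other listed constraint is also met.

Satisfiable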